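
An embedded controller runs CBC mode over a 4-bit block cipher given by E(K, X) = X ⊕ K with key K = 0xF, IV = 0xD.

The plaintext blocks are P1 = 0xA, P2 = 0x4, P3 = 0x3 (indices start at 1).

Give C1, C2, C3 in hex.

C1 = 0x8, C2 = 0x3, C3 = 0xF

CBC encryption: C_i = E(K, P_i ⊕ C_{i−1}), with C_{0} = IV.
C1: P1 ⊕ 0xD = 0x7; E(K, 0x7) = 0x8.
C2: P2 ⊕ 0x8 = 0xC; E(K, 0xC) = 0x3.
C3: P3 ⊕ 0x3 = 0x0; E(K, 0x0) = 0xF.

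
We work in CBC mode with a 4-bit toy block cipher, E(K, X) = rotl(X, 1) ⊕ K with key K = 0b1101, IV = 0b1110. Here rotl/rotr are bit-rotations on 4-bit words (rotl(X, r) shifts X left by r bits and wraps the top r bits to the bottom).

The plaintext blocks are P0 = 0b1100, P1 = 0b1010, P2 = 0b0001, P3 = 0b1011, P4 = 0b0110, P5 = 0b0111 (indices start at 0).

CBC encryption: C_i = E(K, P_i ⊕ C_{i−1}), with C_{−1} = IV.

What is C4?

C4 = 0b0110

C0: P0 ⊕ 0b1110 = 0b0010; E(K, 0b0010) = 0b1001.
C1: P1 ⊕ 0b1001 = 0b0011; E(K, 0b0011) = 0b1011.
C2: P2 ⊕ 0b1011 = 0b1010; E(K, 0b1010) = 0b1000.
C3: P3 ⊕ 0b1000 = 0b0011; E(K, 0b0011) = 0b1011.
C4: P4 ⊕ 0b1011 = 0b1101; E(K, 0b1101) = 0b0110.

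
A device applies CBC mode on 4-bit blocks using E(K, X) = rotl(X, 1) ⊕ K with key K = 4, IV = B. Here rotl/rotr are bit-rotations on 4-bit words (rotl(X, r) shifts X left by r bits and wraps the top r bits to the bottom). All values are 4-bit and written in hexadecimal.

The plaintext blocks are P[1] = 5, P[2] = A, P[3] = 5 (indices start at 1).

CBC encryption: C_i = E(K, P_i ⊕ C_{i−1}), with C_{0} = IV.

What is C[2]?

C[1]: P[1] ⊕ B = E; E(K, E) = 9.
C[2]: P[2] ⊕ 9 = 3; E(K, 3) = 2.

C[2] = 2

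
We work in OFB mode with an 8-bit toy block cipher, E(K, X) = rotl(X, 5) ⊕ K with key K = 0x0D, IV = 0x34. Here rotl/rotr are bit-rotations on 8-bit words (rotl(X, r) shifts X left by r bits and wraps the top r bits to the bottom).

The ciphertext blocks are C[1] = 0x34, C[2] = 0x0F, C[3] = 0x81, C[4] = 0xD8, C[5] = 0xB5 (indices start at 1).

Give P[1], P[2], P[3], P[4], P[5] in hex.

OFB decryption: S_i = E(K, S_{i−1}) with S_{0} = IV; P_i = C_i ⊕ S_i.
P[1]: S = E(K, 0x34) = 0x8B; 0x34 ⊕ 0x8B = 0xBF.
P[2]: S = E(K, 0x8B) = 0x7C; 0x0F ⊕ 0x7C = 0x73.
P[3]: S = E(K, 0x7C) = 0x82; 0x81 ⊕ 0x82 = 0x03.
P[4]: S = E(K, 0x82) = 0x5D; 0xD8 ⊕ 0x5D = 0x85.
P[5]: S = E(K, 0x5D) = 0xA6; 0xB5 ⊕ 0xA6 = 0x13.

P[1] = 0xBF, P[2] = 0x73, P[3] = 0x03, P[4] = 0x85, P[5] = 0x13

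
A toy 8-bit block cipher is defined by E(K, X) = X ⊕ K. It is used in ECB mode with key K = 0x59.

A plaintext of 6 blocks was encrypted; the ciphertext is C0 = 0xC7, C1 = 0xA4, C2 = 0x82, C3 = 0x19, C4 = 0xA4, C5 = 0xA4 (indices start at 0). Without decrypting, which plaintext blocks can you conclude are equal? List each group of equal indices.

P1 = P4 = P5

ECB encrypts each block independently with the same key, so equal ciphertext blocks imply equal plaintext blocks.
C1 = C4 = C5 = 0xA4, so P1 = P4 = P5.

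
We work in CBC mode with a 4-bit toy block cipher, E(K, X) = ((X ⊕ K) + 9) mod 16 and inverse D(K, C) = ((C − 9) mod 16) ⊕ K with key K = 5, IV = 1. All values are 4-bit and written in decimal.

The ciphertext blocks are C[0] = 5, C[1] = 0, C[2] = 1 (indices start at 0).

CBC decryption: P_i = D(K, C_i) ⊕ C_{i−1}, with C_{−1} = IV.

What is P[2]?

P[2] = 13

P[2]: D(K, 1) = 13; 13 ⊕ 0 = 13.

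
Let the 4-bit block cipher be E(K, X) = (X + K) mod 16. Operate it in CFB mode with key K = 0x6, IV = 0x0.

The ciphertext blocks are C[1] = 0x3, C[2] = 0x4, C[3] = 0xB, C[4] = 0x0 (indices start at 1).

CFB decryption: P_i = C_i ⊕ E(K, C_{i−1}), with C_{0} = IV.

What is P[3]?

P[3]: E(K, 0x4) = 0xA; 0xB ⊕ 0xA = 0x1.

P[3] = 0x1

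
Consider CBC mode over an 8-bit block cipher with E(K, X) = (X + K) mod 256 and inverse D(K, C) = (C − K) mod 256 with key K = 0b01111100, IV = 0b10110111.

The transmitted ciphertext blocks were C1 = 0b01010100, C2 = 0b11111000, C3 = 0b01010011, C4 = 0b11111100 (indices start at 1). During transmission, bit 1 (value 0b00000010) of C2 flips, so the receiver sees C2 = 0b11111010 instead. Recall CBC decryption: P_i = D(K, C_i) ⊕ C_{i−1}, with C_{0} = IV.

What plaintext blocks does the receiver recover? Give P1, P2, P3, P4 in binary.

P1 = 0b01101111, P2 = 0b00101010, P3 = 0b00101101, P4 = 0b11010011

Only C2 changed, to 0b11111010. In CBC, a change in C_i garbles P_i and flips the same bit in P_{i+1}. Decrypting the received ciphertext:
P1: D(K, 0b01010100) = 0b11011000; 0b11011000 ⊕ 0b10110111 = 0b01101111.
P2: D(K, 0b11111010) = 0b01111110; 0b01111110 ⊕ 0b01010100 = 0b00101010.
P3: D(K, 0b01010011) = 0b11010111; 0b11010111 ⊕ 0b11111010 = 0b00101101.
P4: D(K, 0b11111100) = 0b10000000; 0b10000000 ⊕ 0b01010011 = 0b11010011.
Blocks that differ from the original plaintext: P2, P3.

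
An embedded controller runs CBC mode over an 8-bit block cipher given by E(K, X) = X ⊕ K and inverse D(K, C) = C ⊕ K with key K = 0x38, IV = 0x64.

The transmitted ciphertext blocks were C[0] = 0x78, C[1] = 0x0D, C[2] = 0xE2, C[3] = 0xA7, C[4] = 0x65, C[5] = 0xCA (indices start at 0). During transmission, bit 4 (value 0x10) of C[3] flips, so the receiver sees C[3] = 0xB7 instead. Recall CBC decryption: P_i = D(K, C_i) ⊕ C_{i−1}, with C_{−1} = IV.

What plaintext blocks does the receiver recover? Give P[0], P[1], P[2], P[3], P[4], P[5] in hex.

Only C[3] changed, to 0xB7. In CBC, a change in C_i garbles P_i and flips the same bit in P_{i+1}. Decrypting the received ciphertext:
P[0]: D(K, 0x78) = 0x40; 0x40 ⊕ 0x64 = 0x24.
P[1]: D(K, 0x0D) = 0x35; 0x35 ⊕ 0x78 = 0x4D.
P[2]: D(K, 0xE2) = 0xDA; 0xDA ⊕ 0x0D = 0xD7.
P[3]: D(K, 0xB7) = 0x8F; 0x8F ⊕ 0xE2 = 0x6D.
P[4]: D(K, 0x65) = 0x5D; 0x5D ⊕ 0xB7 = 0xEA.
P[5]: D(K, 0xCA) = 0xF2; 0xF2 ⊕ 0x65 = 0x97.
Blocks that differ from the original plaintext: P[3], P[4].

P[0] = 0x24, P[1] = 0x4D, P[2] = 0xD7, P[3] = 0x6D, P[4] = 0xEA, P[5] = 0x97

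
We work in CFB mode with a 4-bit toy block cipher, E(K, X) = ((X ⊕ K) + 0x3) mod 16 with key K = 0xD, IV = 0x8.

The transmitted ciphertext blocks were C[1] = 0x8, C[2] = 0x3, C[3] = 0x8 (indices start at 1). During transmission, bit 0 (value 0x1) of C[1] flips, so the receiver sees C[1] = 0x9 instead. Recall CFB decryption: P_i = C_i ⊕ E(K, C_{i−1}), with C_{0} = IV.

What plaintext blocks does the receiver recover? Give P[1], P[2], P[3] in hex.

P[1] = 0x1, P[2] = 0x4, P[3] = 0x9

Only C[1] changed, to 0x9. In CFB, a change in C_i flips the same bit in P_i and garbles P_{i+1}. Decrypting the received ciphertext:
P[1]: E(K, 0x8) = 0x8; 0x9 ⊕ 0x8 = 0x1.
P[2]: E(K, 0x9) = 0x7; 0x3 ⊕ 0x7 = 0x4.
P[3]: E(K, 0x3) = 0x1; 0x8 ⊕ 0x1 = 0x9.
Blocks that differ from the original plaintext: P[1], P[2].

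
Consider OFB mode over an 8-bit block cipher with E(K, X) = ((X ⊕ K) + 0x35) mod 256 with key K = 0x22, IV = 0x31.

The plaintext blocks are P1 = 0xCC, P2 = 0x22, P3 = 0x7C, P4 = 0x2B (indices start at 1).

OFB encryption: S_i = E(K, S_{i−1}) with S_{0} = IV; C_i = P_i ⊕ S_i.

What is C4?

C1: S = E(K, 0x31) = 0x48; 0xCC ⊕ 0x48 = 0x84.
C2: S = E(K, 0x48) = 0x9F; 0x22 ⊕ 0x9F = 0xBD.
C3: S = E(K, 0x9F) = 0xF2; 0x7C ⊕ 0xF2 = 0x8E.
C4: S = E(K, 0xF2) = 0x05; 0x2B ⊕ 0x05 = 0x2E.

C4 = 0x2E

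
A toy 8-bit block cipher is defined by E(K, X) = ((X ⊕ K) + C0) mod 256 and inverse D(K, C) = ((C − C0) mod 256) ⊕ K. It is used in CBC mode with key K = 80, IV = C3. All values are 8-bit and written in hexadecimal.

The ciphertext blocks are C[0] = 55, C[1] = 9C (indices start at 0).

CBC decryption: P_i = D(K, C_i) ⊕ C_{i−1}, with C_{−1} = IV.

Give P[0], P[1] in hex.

P[0]: D(K, 55) = 15; 15 ⊕ C3 = D6.
P[1]: D(K, 9C) = 5C; 5C ⊕ 55 = 09.

P[0] = D6, P[1] = 09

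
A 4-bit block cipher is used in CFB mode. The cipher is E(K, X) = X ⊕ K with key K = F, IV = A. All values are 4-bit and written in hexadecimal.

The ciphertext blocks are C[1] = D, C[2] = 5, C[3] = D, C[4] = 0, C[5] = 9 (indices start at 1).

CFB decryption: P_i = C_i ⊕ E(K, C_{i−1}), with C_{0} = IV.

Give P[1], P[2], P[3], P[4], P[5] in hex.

P[1]: E(K, A) = 5; D ⊕ 5 = 8.
P[2]: E(K, D) = 2; 5 ⊕ 2 = 7.
P[3]: E(K, 5) = A; D ⊕ A = 7.
P[4]: E(K, D) = 2; 0 ⊕ 2 = 2.
P[5]: E(K, 0) = F; 9 ⊕ F = 6.

P[1] = 8, P[2] = 7, P[3] = 7, P[4] = 2, P[5] = 6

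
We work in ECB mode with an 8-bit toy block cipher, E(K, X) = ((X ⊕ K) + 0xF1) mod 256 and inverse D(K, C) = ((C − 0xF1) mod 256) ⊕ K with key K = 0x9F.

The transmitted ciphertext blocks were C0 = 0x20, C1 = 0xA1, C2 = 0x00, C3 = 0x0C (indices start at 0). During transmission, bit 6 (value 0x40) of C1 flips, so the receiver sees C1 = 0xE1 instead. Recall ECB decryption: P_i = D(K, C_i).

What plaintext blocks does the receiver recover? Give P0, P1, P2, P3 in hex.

P0 = 0xB0, P1 = 0x6F, P2 = 0x90, P3 = 0x84

Only C1 changed, to 0xE1. In ECB, a change in C_i affects only P_i. Decrypting the received ciphertext:
P0: D(K, 0x20) = 0xB0.
P1: D(K, 0xE1) = 0x6F.
P2: D(K, 0x00) = 0x90.
P3: D(K, 0x0C) = 0x84.
Blocks that differ from the original plaintext: P1.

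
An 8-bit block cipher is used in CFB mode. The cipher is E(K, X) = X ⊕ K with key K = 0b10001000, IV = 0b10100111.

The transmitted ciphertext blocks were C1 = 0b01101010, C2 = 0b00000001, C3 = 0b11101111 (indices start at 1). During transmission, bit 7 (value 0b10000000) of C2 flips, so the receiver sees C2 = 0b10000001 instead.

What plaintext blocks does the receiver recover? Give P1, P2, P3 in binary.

P1 = 0b01000101, P2 = 0b01100011, P3 = 0b11100110

CFB decryption: P_i = C_i ⊕ E(K, C_{i−1}), with C_{0} = IV.
Only C2 changed, to 0b10000001. In CFB, a change in C_i flips the same bit in P_i and garbles P_{i+1}. Decrypting the received ciphertext:
P1: E(K, 0b10100111) = 0b00101111; 0b01101010 ⊕ 0b00101111 = 0b01000101.
P2: E(K, 0b01101010) = 0b11100010; 0b10000001 ⊕ 0b11100010 = 0b01100011.
P3: E(K, 0b10000001) = 0b00001001; 0b11101111 ⊕ 0b00001001 = 0b11100110.
Blocks that differ from the original plaintext: P2, P3.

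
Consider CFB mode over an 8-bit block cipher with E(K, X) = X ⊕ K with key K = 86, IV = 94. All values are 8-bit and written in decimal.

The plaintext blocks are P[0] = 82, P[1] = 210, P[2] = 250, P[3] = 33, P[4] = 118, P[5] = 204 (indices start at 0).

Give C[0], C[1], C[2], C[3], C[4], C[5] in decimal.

CFB encryption: C_i = P_i ⊕ E(K, C_{i−1}), with C_{−1} = IV.
C[0]: E(K, 94) = 8; 82 ⊕ 8 = 90.
C[1]: E(K, 90) = 12; 210 ⊕ 12 = 222.
C[2]: E(K, 222) = 136; 250 ⊕ 136 = 114.
C[3]: E(K, 114) = 36; 33 ⊕ 36 = 5.
C[4]: E(K, 5) = 83; 118 ⊕ 83 = 37.
C[5]: E(K, 37) = 115; 204 ⊕ 115 = 191.

C[0] = 90, C[1] = 222, C[2] = 114, C[3] = 5, C[4] = 37, C[5] = 191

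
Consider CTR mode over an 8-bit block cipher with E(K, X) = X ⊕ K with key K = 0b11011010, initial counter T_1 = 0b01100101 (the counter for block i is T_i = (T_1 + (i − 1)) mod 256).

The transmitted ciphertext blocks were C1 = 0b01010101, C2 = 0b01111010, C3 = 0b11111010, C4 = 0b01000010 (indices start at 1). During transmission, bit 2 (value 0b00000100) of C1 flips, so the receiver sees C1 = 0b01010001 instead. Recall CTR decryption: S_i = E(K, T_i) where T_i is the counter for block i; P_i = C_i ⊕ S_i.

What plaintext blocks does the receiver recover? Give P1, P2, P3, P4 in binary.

Only C1 changed, to 0b01010001. In CTR, a change in C_i flips the same bit in P_i only; the keystream is unaffected. Decrypting the received ciphertext:
P1: T = 0b01100101, S = E(K, T) = 0b10111111; 0b01010001 ⊕ 0b10111111 = 0b11101110.
P2: T = 0b01100110, S = E(K, T) = 0b10111100; 0b01111010 ⊕ 0b10111100 = 0b11000110.
P3: T = 0b01100111, S = E(K, T) = 0b10111101; 0b11111010 ⊕ 0b10111101 = 0b01000111.
P4: T = 0b01101000, S = E(K, T) = 0b10110010; 0b01000010 ⊕ 0b10110010 = 0b11110000.
Blocks that differ from the original plaintext: P1.

P1 = 0b11101110, P2 = 0b11000110, P3 = 0b01000111, P4 = 0b11110000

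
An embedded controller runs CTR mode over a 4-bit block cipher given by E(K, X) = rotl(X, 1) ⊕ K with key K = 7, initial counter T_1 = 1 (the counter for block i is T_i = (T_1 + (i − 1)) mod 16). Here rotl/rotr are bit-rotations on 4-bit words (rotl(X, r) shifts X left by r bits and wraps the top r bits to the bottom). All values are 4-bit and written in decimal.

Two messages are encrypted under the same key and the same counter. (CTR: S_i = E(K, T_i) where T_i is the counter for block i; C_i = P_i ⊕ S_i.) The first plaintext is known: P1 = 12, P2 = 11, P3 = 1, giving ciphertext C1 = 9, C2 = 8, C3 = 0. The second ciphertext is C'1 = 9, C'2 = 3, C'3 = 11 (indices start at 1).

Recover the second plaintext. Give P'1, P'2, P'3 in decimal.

In CTR with a reused counter, both messages share the same keystream S_i, so C_i ⊕ C'_i = P_i ⊕ P'_i and thus P'_i = P_i ⊕ C_i ⊕ C'_i.
P'1: 12 ⊕ 9 ⊕ 9 = 12.
P'2: 11 ⊕ 8 ⊕ 3 = 0.
P'3: 1 ⊕ 0 ⊕ 11 = 10.

P'1 = 12, P'2 = 0, P'3 = 10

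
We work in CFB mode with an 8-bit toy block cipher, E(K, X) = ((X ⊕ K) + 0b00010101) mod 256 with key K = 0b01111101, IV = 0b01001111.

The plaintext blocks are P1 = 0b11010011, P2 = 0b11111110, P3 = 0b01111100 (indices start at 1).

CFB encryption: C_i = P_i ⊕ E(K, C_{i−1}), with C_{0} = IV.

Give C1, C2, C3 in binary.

C1 = 0b10010100, C2 = 0b00000000, C3 = 0b11101110

C1: E(K, 0b01001111) = 0b01000111; 0b11010011 ⊕ 0b01000111 = 0b10010100.
C2: E(K, 0b10010100) = 0b11111110; 0b11111110 ⊕ 0b11111110 = 0b00000000.
C3: E(K, 0b00000000) = 0b10010010; 0b01111100 ⊕ 0b10010010 = 0b11101110.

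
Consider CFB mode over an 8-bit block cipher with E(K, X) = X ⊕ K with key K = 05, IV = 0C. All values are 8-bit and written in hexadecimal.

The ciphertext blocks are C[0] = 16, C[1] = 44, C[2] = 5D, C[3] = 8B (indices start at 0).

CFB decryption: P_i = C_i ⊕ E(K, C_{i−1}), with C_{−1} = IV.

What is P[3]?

P[3] = D3

P[3]: E(K, 5D) = 58; 8B ⊕ 58 = D3.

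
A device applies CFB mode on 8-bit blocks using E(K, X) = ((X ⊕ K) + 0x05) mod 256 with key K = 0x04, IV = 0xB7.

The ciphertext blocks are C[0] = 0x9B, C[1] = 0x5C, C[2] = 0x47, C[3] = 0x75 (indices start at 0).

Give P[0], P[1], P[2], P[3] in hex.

CFB decryption: P_i = C_i ⊕ E(K, C_{i−1}), with C_{−1} = IV.
P[0]: E(K, 0xB7) = 0xB8; 0x9B ⊕ 0xB8 = 0x23.
P[1]: E(K, 0x9B) = 0xA4; 0x5C ⊕ 0xA4 = 0xF8.
P[2]: E(K, 0x5C) = 0x5D; 0x47 ⊕ 0x5D = 0x1A.
P[3]: E(K, 0x47) = 0x48; 0x75 ⊕ 0x48 = 0x3D.

P[0] = 0x23, P[1] = 0xF8, P[2] = 0x1A, P[3] = 0x3D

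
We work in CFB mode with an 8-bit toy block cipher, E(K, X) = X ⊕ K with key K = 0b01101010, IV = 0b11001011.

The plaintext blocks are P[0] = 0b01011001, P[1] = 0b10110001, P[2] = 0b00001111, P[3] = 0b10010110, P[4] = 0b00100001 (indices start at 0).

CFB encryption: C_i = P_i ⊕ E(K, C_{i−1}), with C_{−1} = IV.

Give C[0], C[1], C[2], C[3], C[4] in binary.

C[0]: E(K, 0b11001011) = 0b10100001; 0b01011001 ⊕ 0b10100001 = 0b11111000.
C[1]: E(K, 0b11111000) = 0b10010010; 0b10110001 ⊕ 0b10010010 = 0b00100011.
C[2]: E(K, 0b00100011) = 0b01001001; 0b00001111 ⊕ 0b01001001 = 0b01000110.
C[3]: E(K, 0b01000110) = 0b00101100; 0b10010110 ⊕ 0b00101100 = 0b10111010.
C[4]: E(K, 0b10111010) = 0b11010000; 0b00100001 ⊕ 0b11010000 = 0b11110001.

C[0] = 0b11111000, C[1] = 0b00100011, C[2] = 0b01000110, C[3] = 0b10111010, C[4] = 0b11110001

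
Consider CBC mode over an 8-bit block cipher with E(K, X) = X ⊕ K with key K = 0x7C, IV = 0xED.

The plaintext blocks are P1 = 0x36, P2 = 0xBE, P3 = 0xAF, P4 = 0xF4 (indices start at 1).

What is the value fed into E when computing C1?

0xDB

CBC encryption: C_i = E(K, P_i ⊕ C_{i−1}), with C_{0} = IV.
C1: P1 ⊕ 0xED = 0xDB; E(K, 0xDB) = 0xA7.
So the input to E for block 1 is 0xDB.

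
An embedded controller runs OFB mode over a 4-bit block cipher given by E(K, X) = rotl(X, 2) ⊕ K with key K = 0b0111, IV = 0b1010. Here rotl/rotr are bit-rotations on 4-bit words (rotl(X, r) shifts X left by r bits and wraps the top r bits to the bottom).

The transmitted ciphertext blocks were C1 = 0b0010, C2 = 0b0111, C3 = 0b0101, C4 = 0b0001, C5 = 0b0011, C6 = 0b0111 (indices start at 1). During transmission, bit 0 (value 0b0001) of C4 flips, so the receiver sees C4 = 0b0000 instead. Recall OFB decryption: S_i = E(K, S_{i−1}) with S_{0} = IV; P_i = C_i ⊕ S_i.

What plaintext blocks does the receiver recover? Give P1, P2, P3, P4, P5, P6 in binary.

P1 = 0b1111, P2 = 0b0111, P3 = 0b0010, P4 = 0b1010, P5 = 0b1110, P6 = 0b0111

Only C4 changed, to 0b0000. In OFB, a change in C_i flips the same bit in P_i only; the keystream is unaffected. Decrypting the received ciphertext:
P1: S = E(K, 0b1010) = 0b1101; 0b0010 ⊕ 0b1101 = 0b1111.
P2: S = E(K, 0b1101) = 0b0000; 0b0111 ⊕ 0b0000 = 0b0111.
P3: S = E(K, 0b0000) = 0b0111; 0b0101 ⊕ 0b0111 = 0b0010.
P4: S = E(K, 0b0111) = 0b1010; 0b0000 ⊕ 0b1010 = 0b1010.
P5: S = E(K, 0b1010) = 0b1101; 0b0011 ⊕ 0b1101 = 0b1110.
P6: S = E(K, 0b1101) = 0b0000; 0b0111 ⊕ 0b0000 = 0b0111.
Blocks that differ from the original plaintext: P4.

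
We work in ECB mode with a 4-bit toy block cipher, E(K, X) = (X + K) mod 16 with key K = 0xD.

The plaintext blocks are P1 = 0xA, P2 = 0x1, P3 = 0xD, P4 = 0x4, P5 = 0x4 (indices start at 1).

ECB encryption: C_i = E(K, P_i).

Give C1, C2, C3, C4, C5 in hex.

C1: E(K, 0xA) = 0x7.
C2: E(K, 0x1) = 0xE.
C3: E(K, 0xD) = 0xA.
C4: E(K, 0x4) = 0x1.
C5: E(K, 0x4) = 0x1.

C1 = 0x7, C2 = 0xE, C3 = 0xA, C4 = 0x1, C5 = 0x1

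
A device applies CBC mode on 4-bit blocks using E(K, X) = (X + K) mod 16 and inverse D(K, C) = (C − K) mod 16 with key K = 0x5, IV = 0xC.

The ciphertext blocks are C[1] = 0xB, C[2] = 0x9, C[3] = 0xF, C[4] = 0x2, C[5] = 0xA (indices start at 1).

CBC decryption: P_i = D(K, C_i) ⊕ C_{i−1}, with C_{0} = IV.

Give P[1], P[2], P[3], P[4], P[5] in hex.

P[1] = 0xA, P[2] = 0xF, P[3] = 0x3, P[4] = 0x2, P[5] = 0x7

P[1]: D(K, 0xB) = 0x6; 0x6 ⊕ 0xC = 0xA.
P[2]: D(K, 0x9) = 0x4; 0x4 ⊕ 0xB = 0xF.
P[3]: D(K, 0xF) = 0xA; 0xA ⊕ 0x9 = 0x3.
P[4]: D(K, 0x2) = 0xD; 0xD ⊕ 0xF = 0x2.
P[5]: D(K, 0xA) = 0x5; 0x5 ⊕ 0x2 = 0x7.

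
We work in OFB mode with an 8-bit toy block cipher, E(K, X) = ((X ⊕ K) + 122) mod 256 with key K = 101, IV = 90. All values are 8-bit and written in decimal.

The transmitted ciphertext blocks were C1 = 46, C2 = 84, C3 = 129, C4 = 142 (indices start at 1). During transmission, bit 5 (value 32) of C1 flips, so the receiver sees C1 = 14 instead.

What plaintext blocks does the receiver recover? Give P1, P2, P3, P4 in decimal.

P1 = 183, P2 = 2, P3 = 44, P4 = 204

OFB decryption: S_i = E(K, S_{i−1}) with S_{0} = IV; P_i = C_i ⊕ S_i.
Only C1 changed, to 14. In OFB, a change in C_i flips the same bit in P_i only; the keystream is unaffected. Decrypting the received ciphertext:
P1: S = E(K, 90) = 185; 14 ⊕ 185 = 183.
P2: S = E(K, 185) = 86; 84 ⊕ 86 = 2.
P3: S = E(K, 86) = 173; 129 ⊕ 173 = 44.
P4: S = E(K, 173) = 66; 142 ⊕ 66 = 204.
Blocks that differ from the original plaintext: P1.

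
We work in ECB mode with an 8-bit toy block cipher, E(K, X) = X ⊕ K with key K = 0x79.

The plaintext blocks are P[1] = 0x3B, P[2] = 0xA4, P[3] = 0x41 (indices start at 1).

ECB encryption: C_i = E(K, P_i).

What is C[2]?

C[2] = 0xDD

C[2]: E(K, 0xA4) = 0xDD.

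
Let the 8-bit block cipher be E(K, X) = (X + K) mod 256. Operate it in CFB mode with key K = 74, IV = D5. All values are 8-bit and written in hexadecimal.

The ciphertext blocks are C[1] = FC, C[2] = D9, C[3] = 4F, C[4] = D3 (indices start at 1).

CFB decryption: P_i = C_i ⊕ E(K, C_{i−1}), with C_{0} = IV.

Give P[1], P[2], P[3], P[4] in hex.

P[1] = B5, P[2] = A9, P[3] = 02, P[4] = 10

P[1]: E(K, D5) = 49; FC ⊕ 49 = B5.
P[2]: E(K, FC) = 70; D9 ⊕ 70 = A9.
P[3]: E(K, D9) = 4D; 4F ⊕ 4D = 02.
P[4]: E(K, 4F) = C3; D3 ⊕ C3 = 10.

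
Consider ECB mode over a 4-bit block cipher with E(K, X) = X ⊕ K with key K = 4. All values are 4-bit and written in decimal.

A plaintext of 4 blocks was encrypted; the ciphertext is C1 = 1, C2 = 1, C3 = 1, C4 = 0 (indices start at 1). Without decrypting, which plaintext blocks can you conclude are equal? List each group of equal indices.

P1 = P2 = P3

ECB encrypts each block independently with the same key, so equal ciphertext blocks imply equal plaintext blocks.
C1 = C2 = C3 = 1, so P1 = P2 = P3.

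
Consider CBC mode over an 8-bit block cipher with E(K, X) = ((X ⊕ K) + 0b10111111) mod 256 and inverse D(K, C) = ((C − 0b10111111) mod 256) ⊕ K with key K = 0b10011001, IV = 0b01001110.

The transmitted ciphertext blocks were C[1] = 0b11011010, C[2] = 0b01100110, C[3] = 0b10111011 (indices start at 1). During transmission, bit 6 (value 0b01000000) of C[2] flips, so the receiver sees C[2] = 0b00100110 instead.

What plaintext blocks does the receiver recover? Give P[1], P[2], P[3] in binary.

P[1] = 0b11001100, P[2] = 0b00100100, P[3] = 0b01000011

CBC decryption: P_i = D(K, C_i) ⊕ C_{i−1}, with C_{0} = IV.
Only C[2] changed, to 0b00100110. In CBC, a change in C_i garbles P_i and flips the same bit in P_{i+1}. Decrypting the received ciphertext:
P[1]: D(K, 0b11011010) = 0b10000010; 0b10000010 ⊕ 0b01001110 = 0b11001100.
P[2]: D(K, 0b00100110) = 0b11111110; 0b11111110 ⊕ 0b11011010 = 0b00100100.
P[3]: D(K, 0b10111011) = 0b01100101; 0b01100101 ⊕ 0b00100110 = 0b01000011.
Blocks that differ from the original plaintext: P[2], P[3].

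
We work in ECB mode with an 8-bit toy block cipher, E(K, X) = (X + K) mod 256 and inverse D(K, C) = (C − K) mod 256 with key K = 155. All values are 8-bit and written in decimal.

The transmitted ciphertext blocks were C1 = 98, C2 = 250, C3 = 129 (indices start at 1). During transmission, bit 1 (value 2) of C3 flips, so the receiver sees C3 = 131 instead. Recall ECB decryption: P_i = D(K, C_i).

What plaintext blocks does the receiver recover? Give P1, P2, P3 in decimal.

Only C3 changed, to 131. In ECB, a change in C_i affects only P_i. Decrypting the received ciphertext:
P1: D(K, 98) = 199.
P2: D(K, 250) = 95.
P3: D(K, 131) = 232.
Blocks that differ from the original plaintext: P3.

P1 = 199, P2 = 95, P3 = 232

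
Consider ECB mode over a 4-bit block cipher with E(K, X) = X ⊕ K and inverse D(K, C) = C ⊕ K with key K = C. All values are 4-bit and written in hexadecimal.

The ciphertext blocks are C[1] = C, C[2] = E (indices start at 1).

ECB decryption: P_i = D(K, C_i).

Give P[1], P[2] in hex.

P[1] = 0, P[2] = 2

P[1]: D(K, C) = 0.
P[2]: D(K, E) = 2.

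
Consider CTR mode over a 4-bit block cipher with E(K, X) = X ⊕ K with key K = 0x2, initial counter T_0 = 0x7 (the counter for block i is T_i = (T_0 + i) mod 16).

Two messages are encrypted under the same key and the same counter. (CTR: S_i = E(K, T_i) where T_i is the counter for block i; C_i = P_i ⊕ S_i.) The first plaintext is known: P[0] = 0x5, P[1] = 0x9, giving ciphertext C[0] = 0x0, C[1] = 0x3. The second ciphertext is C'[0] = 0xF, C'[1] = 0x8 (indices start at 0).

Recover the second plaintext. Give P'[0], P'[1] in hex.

P'[0] = 0xA, P'[1] = 0x2

In CTR with a reused counter, both messages share the same keystream S_i, so C_i ⊕ C'_i = P_i ⊕ P'_i and thus P'_i = P_i ⊕ C_i ⊕ C'_i.
P'[0]: 0x5 ⊕ 0x0 ⊕ 0xF = 0xA.
P'[1]: 0x9 ⊕ 0x3 ⊕ 0x8 = 0x2.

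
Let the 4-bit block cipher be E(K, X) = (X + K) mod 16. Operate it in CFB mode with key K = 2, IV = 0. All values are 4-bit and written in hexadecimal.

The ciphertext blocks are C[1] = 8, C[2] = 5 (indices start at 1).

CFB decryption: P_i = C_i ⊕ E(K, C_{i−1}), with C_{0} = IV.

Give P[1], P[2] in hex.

P[1] = A, P[2] = F

P[1]: E(K, 0) = 2; 8 ⊕ 2 = A.
P[2]: E(K, 8) = A; 5 ⊕ A = F.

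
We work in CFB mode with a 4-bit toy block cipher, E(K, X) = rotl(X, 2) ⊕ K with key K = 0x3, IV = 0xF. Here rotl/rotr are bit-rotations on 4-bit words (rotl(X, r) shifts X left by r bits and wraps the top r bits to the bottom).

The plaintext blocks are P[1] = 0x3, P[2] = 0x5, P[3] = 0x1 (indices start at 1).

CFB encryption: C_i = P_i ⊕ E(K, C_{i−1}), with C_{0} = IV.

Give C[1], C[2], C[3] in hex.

C[1] = 0xF, C[2] = 0x9, C[3] = 0x4

C[1]: E(K, 0xF) = 0xC; 0x3 ⊕ 0xC = 0xF.
C[2]: E(K, 0xF) = 0xC; 0x5 ⊕ 0xC = 0x9.
C[3]: E(K, 0x9) = 0x5; 0x1 ⊕ 0x5 = 0x4.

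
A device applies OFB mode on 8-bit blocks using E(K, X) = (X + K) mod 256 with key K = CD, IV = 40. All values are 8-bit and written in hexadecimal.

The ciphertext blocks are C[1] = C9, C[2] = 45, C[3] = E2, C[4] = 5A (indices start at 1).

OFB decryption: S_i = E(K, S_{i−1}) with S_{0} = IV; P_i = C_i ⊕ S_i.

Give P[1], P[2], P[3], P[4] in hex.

P[1]: S = E(K, 40) = 0D; C9 ⊕ 0D = C4.
P[2]: S = E(K, 0D) = DA; 45 ⊕ DA = 9F.
P[3]: S = E(K, DA) = A7; E2 ⊕ A7 = 45.
P[4]: S = E(K, A7) = 74; 5A ⊕ 74 = 2E.

P[1] = C4, P[2] = 9F, P[3] = 45, P[4] = 2E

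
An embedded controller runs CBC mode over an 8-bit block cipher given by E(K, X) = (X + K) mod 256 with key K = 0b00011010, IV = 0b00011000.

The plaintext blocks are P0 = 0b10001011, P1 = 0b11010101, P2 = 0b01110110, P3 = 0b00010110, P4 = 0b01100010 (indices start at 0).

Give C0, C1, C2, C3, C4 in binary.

C0 = 0b10101101, C1 = 0b10010010, C2 = 0b11111110, C3 = 0b00000010, C4 = 0b01111010

CBC encryption: C_i = E(K, P_i ⊕ C_{i−1}), with C_{−1} = IV.
C0: P0 ⊕ 0b00011000 = 0b10010011; E(K, 0b10010011) = 0b10101101.
C1: P1 ⊕ 0b10101101 = 0b01111000; E(K, 0b01111000) = 0b10010010.
C2: P2 ⊕ 0b10010010 = 0b11100100; E(K, 0b11100100) = 0b11111110.
C3: P3 ⊕ 0b11111110 = 0b11101000; E(K, 0b11101000) = 0b00000010.
C4: P4 ⊕ 0b00000010 = 0b01100000; E(K, 0b01100000) = 0b01111010.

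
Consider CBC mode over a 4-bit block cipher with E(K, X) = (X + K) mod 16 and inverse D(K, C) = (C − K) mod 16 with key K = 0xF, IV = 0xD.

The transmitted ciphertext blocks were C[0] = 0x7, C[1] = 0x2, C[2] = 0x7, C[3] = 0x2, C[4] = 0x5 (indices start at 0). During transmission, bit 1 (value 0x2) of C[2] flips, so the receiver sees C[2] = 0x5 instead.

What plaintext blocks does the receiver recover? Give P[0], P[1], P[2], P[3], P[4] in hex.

P[0] = 0x5, P[1] = 0x4, P[2] = 0x4, P[3] = 0x6, P[4] = 0x4

CBC decryption: P_i = D(K, C_i) ⊕ C_{i−1}, with C_{−1} = IV.
Only C[2] changed, to 0x5. In CBC, a change in C_i garbles P_i and flips the same bit in P_{i+1}. Decrypting the received ciphertext:
P[0]: D(K, 0x7) = 0x8; 0x8 ⊕ 0xD = 0x5.
P[1]: D(K, 0x2) = 0x3; 0x3 ⊕ 0x7 = 0x4.
P[2]: D(K, 0x5) = 0x6; 0x6 ⊕ 0x2 = 0x4.
P[3]: D(K, 0x2) = 0x3; 0x3 ⊕ 0x5 = 0x6.
P[4]: D(K, 0x5) = 0x6; 0x6 ⊕ 0x2 = 0x4.
Blocks that differ from the original plaintext: P[2], P[3].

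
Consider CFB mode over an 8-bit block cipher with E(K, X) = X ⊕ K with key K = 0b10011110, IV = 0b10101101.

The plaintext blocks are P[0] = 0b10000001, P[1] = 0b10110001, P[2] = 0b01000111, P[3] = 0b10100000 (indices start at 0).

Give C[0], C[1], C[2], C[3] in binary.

C[0] = 0b10110010, C[1] = 0b10011101, C[2] = 0b01000100, C[3] = 0b01111010

CFB encryption: C_i = P_i ⊕ E(K, C_{i−1}), with C_{−1} = IV.
C[0]: E(K, 0b10101101) = 0b00110011; 0b10000001 ⊕ 0b00110011 = 0b10110010.
C[1]: E(K, 0b10110010) = 0b00101100; 0b10110001 ⊕ 0b00101100 = 0b10011101.
C[2]: E(K, 0b10011101) = 0b00000011; 0b01000111 ⊕ 0b00000011 = 0b01000100.
C[3]: E(K, 0b01000100) = 0b11011010; 0b10100000 ⊕ 0b11011010 = 0b01111010.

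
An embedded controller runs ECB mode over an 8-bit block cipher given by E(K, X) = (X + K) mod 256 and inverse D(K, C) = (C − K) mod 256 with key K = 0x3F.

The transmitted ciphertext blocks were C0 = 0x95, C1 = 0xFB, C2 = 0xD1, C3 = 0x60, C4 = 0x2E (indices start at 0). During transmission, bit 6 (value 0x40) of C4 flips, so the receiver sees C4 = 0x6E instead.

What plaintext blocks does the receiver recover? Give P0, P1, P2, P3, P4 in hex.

P0 = 0x56, P1 = 0xBC, P2 = 0x92, P3 = 0x21, P4 = 0x2F

ECB decryption: P_i = D(K, C_i).
Only C4 changed, to 0x6E. In ECB, a change in C_i affects only P_i. Decrypting the received ciphertext:
P0: D(K, 0x95) = 0x56.
P1: D(K, 0xFB) = 0xBC.
P2: D(K, 0xD1) = 0x92.
P3: D(K, 0x60) = 0x21.
P4: D(K, 0x6E) = 0x2F.
Blocks that differ from the original plaintext: P4.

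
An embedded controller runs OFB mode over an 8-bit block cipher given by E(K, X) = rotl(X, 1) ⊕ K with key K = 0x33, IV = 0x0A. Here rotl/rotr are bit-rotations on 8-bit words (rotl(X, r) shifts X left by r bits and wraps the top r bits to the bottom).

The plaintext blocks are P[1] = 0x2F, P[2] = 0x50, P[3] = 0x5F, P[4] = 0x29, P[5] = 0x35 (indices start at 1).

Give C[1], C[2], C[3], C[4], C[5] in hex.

OFB encryption: S_i = E(K, S_{i−1}) with S_{0} = IV; C_i = P_i ⊕ S_i.
C[1]: S = E(K, 0x0A) = 0x27; 0x2F ⊕ 0x27 = 0x08.
C[2]: S = E(K, 0x27) = 0x7D; 0x50 ⊕ 0x7D = 0x2D.
C[3]: S = E(K, 0x7D) = 0xC9; 0x5F ⊕ 0xC9 = 0x96.
C[4]: S = E(K, 0xC9) = 0xA0; 0x29 ⊕ 0xA0 = 0x89.
C[5]: S = E(K, 0xA0) = 0x72; 0x35 ⊕ 0x72 = 0x47.

C[1] = 0x08, C[2] = 0x2D, C[3] = 0x96, C[4] = 0x89, C[5] = 0x47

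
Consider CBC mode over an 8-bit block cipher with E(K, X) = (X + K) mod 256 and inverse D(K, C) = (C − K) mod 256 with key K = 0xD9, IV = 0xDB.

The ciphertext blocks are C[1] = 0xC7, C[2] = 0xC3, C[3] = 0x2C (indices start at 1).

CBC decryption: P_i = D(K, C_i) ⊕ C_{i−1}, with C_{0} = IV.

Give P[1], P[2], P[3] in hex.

P[1] = 0x35, P[2] = 0x2D, P[3] = 0x90

P[1]: D(K, 0xC7) = 0xEE; 0xEE ⊕ 0xDB = 0x35.
P[2]: D(K, 0xC3) = 0xEA; 0xEA ⊕ 0xC7 = 0x2D.
P[3]: D(K, 0x2C) = 0x53; 0x53 ⊕ 0xC3 = 0x90.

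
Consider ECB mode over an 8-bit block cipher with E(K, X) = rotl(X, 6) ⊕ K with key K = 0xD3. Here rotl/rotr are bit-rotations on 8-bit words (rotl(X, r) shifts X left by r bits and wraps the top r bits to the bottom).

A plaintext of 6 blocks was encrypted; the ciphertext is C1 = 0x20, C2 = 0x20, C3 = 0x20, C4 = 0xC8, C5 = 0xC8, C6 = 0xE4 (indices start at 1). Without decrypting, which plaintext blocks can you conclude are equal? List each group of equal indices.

P1 = P2 = P3; P4 = P5

ECB encrypts each block independently with the same key, so equal ciphertext blocks imply equal plaintext blocks.
C1 = C2 = C3 = 0x20, so P1 = P2 = P3.
C4 = C5 = 0xC8, so P4 = P5.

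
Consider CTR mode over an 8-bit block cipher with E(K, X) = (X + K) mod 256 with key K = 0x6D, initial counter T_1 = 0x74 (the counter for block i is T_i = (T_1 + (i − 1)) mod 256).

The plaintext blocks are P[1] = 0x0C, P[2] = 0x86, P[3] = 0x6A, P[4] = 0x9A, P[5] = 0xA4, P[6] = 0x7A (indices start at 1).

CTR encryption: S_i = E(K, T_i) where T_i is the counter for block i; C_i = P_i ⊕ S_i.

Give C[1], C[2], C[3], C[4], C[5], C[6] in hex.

C[1] = 0xED, C[2] = 0x64, C[3] = 0x89, C[4] = 0x7E, C[5] = 0x41, C[6] = 0x9C

C[1]: T = 0x74, S = E(K, T) = 0xE1; 0x0C ⊕ 0xE1 = 0xED.
C[2]: T = 0x75, S = E(K, T) = 0xE2; 0x86 ⊕ 0xE2 = 0x64.
C[3]: T = 0x76, S = E(K, T) = 0xE3; 0x6A ⊕ 0xE3 = 0x89.
C[4]: T = 0x77, S = E(K, T) = 0xE4; 0x9A ⊕ 0xE4 = 0x7E.
C[5]: T = 0x78, S = E(K, T) = 0xE5; 0xA4 ⊕ 0xE5 = 0x41.
C[6]: T = 0x79, S = E(K, T) = 0xE6; 0x7A ⊕ 0xE6 = 0x9C.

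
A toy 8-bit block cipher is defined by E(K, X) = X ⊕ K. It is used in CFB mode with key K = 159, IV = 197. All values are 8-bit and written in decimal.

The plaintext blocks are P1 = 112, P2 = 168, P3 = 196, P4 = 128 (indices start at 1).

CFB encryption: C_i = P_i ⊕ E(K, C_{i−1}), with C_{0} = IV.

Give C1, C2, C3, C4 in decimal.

C1 = 42, C2 = 29, C3 = 70, C4 = 89

C1: E(K, 197) = 90; 112 ⊕ 90 = 42.
C2: E(K, 42) = 181; 168 ⊕ 181 = 29.
C3: E(K, 29) = 130; 196 ⊕ 130 = 70.
C4: E(K, 70) = 217; 128 ⊕ 217 = 89.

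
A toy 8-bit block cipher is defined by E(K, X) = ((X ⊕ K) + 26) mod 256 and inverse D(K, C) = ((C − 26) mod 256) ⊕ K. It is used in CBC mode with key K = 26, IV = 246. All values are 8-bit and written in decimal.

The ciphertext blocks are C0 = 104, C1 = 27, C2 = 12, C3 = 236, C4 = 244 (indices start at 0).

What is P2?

P2 = 243

CBC decryption: P_i = D(K, C_i) ⊕ C_{i−1}, with C_{−1} = IV.
P2: D(K, 12) = 232; 232 ⊕ 27 = 243.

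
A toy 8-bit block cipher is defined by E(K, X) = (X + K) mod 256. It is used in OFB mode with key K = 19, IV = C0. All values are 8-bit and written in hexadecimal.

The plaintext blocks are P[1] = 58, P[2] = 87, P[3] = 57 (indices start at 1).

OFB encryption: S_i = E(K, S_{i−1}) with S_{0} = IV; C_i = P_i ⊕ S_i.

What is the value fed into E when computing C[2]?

C[1]: S = E(K, C0) = D9; 58 ⊕ D9 = 81.
C[2]: S = E(K, D9) = F2; 87 ⊕ F2 = 75.
So the input to E for block [2] is D9.

D9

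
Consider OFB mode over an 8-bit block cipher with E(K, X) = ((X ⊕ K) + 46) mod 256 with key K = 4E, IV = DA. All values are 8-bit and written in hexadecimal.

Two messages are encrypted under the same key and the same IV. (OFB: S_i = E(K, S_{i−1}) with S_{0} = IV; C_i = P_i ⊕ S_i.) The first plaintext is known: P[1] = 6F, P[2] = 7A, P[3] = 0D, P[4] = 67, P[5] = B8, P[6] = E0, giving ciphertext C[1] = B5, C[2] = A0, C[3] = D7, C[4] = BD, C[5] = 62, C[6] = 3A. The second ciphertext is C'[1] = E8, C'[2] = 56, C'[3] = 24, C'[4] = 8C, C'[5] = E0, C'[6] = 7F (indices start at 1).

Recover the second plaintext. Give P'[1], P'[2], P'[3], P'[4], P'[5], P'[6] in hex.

P'[1] = 32, P'[2] = 8C, P'[3] = FE, P'[4] = 56, P'[5] = 3A, P'[6] = A5

In OFB with a reused IV, both messages share the same keystream S_i, so C_i ⊕ C'_i = P_i ⊕ P'_i and thus P'_i = P_i ⊕ C_i ⊕ C'_i.
P'[1]: 6F ⊕ B5 ⊕ E8 = 32.
P'[2]: 7A ⊕ A0 ⊕ 56 = 8C.
P'[3]: 0D ⊕ D7 ⊕ 24 = FE.
P'[4]: 67 ⊕ BD ⊕ 8C = 56.
P'[5]: B8 ⊕ 62 ⊕ E0 = 3A.
P'[6]: E0 ⊕ 3A ⊕ 7F = A5.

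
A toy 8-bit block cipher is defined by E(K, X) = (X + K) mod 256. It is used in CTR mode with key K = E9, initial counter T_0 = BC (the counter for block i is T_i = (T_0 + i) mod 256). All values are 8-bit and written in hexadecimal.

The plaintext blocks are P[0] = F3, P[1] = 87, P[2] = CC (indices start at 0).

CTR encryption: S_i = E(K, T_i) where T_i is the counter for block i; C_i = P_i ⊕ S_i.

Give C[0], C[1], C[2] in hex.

C[0] = 56, C[1] = 21, C[2] = 6B

C[0]: T = BC, S = E(K, T) = A5; F3 ⊕ A5 = 56.
C[1]: T = BD, S = E(K, T) = A6; 87 ⊕ A6 = 21.
C[2]: T = BE, S = E(K, T) = A7; CC ⊕ A7 = 6B.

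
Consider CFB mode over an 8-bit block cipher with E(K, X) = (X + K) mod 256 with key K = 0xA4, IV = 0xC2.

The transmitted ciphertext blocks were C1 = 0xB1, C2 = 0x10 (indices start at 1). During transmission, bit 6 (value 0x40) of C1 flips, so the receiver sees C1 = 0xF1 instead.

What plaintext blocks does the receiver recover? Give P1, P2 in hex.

CFB decryption: P_i = C_i ⊕ E(K, C_{i−1}), with C_{0} = IV.
Only C1 changed, to 0xF1. In CFB, a change in C_i flips the same bit in P_i and garbles P_{i+1}. Decrypting the received ciphertext:
P1: E(K, 0xC2) = 0x66; 0xF1 ⊕ 0x66 = 0x97.
P2: E(K, 0xF1) = 0x95; 0x10 ⊕ 0x95 = 0x85.
Blocks that differ from the original plaintext: P1, P2.

P1 = 0x97, P2 = 0x85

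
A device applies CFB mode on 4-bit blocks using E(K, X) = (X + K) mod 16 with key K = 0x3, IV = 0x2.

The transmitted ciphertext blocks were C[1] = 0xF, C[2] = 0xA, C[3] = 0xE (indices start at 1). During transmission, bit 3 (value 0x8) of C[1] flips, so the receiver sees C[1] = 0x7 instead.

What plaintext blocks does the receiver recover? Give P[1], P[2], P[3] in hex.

CFB decryption: P_i = C_i ⊕ E(K, C_{i−1}), with C_{0} = IV.
Only C[1] changed, to 0x7. In CFB, a change in C_i flips the same bit in P_i and garbles P_{i+1}. Decrypting the received ciphertext:
P[1]: E(K, 0x2) = 0x5; 0x7 ⊕ 0x5 = 0x2.
P[2]: E(K, 0x7) = 0xA; 0xA ⊕ 0xA = 0x0.
P[3]: E(K, 0xA) = 0xD; 0xE ⊕ 0xD = 0x3.
Blocks that differ from the original plaintext: P[1], P[2].

P[1] = 0x2, P[2] = 0x0, P[3] = 0x3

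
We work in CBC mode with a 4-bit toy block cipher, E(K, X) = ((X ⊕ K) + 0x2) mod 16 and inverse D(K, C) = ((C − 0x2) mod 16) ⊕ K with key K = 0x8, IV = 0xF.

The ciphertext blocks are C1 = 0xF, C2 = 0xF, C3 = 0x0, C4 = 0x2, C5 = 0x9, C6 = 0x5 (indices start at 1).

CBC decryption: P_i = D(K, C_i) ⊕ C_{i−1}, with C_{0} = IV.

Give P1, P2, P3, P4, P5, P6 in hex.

P1 = 0xA, P2 = 0xA, P3 = 0x9, P4 = 0x8, P5 = 0xD, P6 = 0x2

P1: D(K, 0xF) = 0x5; 0x5 ⊕ 0xF = 0xA.
P2: D(K, 0xF) = 0x5; 0x5 ⊕ 0xF = 0xA.
P3: D(K, 0x0) = 0x6; 0x6 ⊕ 0xF = 0x9.
P4: D(K, 0x2) = 0x8; 0x8 ⊕ 0x0 = 0x8.
P5: D(K, 0x9) = 0xF; 0xF ⊕ 0x2 = 0xD.
P6: D(K, 0x5) = 0xB; 0xB ⊕ 0x9 = 0x2.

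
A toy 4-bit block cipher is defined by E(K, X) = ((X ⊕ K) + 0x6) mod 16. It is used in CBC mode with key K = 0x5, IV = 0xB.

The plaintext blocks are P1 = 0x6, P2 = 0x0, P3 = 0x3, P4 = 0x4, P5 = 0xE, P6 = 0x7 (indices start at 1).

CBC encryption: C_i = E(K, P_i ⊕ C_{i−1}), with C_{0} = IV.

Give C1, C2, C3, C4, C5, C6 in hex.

C1 = 0xE, C2 = 0x1, C3 = 0xD, C4 = 0x2, C5 = 0xF, C6 = 0x3

C1: P1 ⊕ 0xB = 0xD; E(K, 0xD) = 0xE.
C2: P2 ⊕ 0xE = 0xE; E(K, 0xE) = 0x1.
C3: P3 ⊕ 0x1 = 0x2; E(K, 0x2) = 0xD.
C4: P4 ⊕ 0xD = 0x9; E(K, 0x9) = 0x2.
C5: P5 ⊕ 0x2 = 0xC; E(K, 0xC) = 0xF.
C6: P6 ⊕ 0xF = 0x8; E(K, 0x8) = 0x3.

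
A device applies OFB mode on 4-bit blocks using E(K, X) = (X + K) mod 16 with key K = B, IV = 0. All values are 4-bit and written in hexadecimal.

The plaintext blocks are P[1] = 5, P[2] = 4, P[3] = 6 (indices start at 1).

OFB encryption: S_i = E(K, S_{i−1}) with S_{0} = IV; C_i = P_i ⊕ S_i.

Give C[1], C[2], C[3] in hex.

C[1] = E, C[2] = 2, C[3] = 7

C[1]: S = E(K, 0) = B; 5 ⊕ B = E.
C[2]: S = E(K, B) = 6; 4 ⊕ 6 = 2.
C[3]: S = E(K, 6) = 1; 6 ⊕ 1 = 7.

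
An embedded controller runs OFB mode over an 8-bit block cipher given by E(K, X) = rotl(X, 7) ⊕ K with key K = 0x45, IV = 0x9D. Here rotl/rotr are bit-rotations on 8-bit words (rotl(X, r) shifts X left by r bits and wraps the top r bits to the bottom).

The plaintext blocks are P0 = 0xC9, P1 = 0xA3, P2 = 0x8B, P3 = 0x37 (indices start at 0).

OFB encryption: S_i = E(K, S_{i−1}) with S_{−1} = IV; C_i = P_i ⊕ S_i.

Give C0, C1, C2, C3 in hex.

C0 = 0x42, C1 = 0x23, C2 = 0x8E, C3 = 0xF0

C0: S = E(K, 0x9D) = 0x8B; 0xC9 ⊕ 0x8B = 0x42.
C1: S = E(K, 0x8B) = 0x80; 0xA3 ⊕ 0x80 = 0x23.
C2: S = E(K, 0x80) = 0x05; 0x8B ⊕ 0x05 = 0x8E.
C3: S = E(K, 0x05) = 0xC7; 0x37 ⊕ 0xC7 = 0xF0.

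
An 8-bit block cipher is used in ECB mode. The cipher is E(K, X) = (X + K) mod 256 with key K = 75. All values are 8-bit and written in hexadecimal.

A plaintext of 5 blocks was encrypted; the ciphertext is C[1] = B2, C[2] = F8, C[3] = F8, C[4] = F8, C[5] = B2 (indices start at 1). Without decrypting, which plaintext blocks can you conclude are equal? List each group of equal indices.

ECB encrypts each block independently with the same key, so equal ciphertext blocks imply equal plaintext blocks.
C[1] = C[5] = B2, so P[1] = P[5].
C[2] = C[3] = C[4] = F8, so P[2] = P[3] = P[4].

P[1] = P[5]; P[2] = P[3] = P[4]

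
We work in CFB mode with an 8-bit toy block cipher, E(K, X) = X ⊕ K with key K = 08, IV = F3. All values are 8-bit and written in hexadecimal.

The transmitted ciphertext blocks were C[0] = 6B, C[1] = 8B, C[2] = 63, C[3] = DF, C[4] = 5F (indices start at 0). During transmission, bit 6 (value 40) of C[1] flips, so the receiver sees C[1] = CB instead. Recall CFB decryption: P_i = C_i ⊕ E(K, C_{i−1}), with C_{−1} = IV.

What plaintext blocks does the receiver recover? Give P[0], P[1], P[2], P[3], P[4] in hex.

Only C[1] changed, to CB. In CFB, a change in C_i flips the same bit in P_i and garbles P_{i+1}. Decrypting the received ciphertext:
P[0]: E(K, F3) = FB; 6B ⊕ FB = 90.
P[1]: E(K, 6B) = 63; CB ⊕ 63 = A8.
P[2]: E(K, CB) = C3; 63 ⊕ C3 = A0.
P[3]: E(K, 63) = 6B; DF ⊕ 6B = B4.
P[4]: E(K, DF) = D7; 5F ⊕ D7 = 88.
Blocks that differ from the original plaintext: P[1], P[2].

P[0] = 90, P[1] = A8, P[2] = A0, P[3] = B4, P[4] = 88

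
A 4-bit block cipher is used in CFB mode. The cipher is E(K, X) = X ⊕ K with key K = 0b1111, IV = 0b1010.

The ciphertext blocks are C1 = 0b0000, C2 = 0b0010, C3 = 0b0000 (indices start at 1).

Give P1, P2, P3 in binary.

CFB decryption: P_i = C_i ⊕ E(K, C_{i−1}), with C_{0} = IV.
P1: E(K, 0b1010) = 0b0101; 0b0000 ⊕ 0b0101 = 0b0101.
P2: E(K, 0b0000) = 0b1111; 0b0010 ⊕ 0b1111 = 0b1101.
P3: E(K, 0b0010) = 0b1101; 0b0000 ⊕ 0b1101 = 0b1101.

P1 = 0b0101, P2 = 0b1101, P3 = 0b1101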